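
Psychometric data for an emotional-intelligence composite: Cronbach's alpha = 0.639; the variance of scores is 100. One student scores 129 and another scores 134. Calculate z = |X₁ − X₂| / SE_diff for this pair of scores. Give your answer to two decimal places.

0.59

SD = √100 ≈ 10.000
SEM = 10.000 × √(1 − 0.639) = 10.000 × √0.361 ≈ 10.000 × 0.601 ≈ 6.008
Standard error of the difference = 6.008·√2 ≈ 8.497
z = |129 − 134| / 8.497 = 5 / 8.497 ≈ 0.588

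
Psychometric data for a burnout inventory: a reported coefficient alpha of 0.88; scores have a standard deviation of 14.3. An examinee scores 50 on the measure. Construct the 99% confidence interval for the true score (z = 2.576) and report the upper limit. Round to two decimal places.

62.76

SEM = 14.300 × √(1 − 0.880) = 14.300 × √0.120 ≈ 14.300 × 0.346 ≈ 4.954
Margin = 2.576 × 4.954 ≈ 12.761
Upper limit = 50 + 12.761 ≈ 62.761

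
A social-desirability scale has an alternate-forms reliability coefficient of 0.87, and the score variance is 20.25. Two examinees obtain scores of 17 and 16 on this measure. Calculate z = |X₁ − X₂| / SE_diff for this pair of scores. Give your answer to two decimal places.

SD = √20.25 ≈ 4.5000
SEM = 4.5000 * √(1 − 0.8700) = 4.5000 * √0.1300 ≈ 4.5000 * 0.3606 ≈ 1.6225
Standard error of the difference = 1.6225·√2 ≈ 2.2946
z = |17 − 16| / 2.2946 = 1 / 2.2946 ≈ 0.4358

0.44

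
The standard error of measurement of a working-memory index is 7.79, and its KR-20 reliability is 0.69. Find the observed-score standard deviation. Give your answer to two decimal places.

σ = SEM·(1 − r)^(−1/2) ≈ 7.79*1.796 ≈ 13.991

13.99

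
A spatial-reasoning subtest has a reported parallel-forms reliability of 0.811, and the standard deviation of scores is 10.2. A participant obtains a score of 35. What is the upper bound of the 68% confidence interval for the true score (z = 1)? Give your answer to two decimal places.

SEM = 10.200 × √(1 − 0.811) = 10.200 × √0.189 ≈ 10.200 × 0.435 ≈ 4.434
Margin = 1 × 4.434 ≈ 4.434
Upper bound: 35 + 4.434 = 39.434

39.43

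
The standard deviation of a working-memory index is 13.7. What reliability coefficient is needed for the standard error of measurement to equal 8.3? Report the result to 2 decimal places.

r = 1 − (8.300/13.7)² ≃ 1 − 0.367 ≃ 0.633

0.63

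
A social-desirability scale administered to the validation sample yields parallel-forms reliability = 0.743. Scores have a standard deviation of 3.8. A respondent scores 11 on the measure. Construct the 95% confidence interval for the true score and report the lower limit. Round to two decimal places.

SEM = 3.8000·√(1 − 0.7430) ≈ 1.9264
1.96 · SEM ≈ 3.7758
Lower bound: 11 − 3.7758 = 7.2242

7.22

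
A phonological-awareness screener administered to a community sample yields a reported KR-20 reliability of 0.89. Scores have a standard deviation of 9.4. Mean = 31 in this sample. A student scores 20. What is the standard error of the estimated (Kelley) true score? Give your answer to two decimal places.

2.94

SE_est = SD · √(r(1 − r)) = 9.400 · √0.098 ≈ 9.400 · 0.313 ≈ 2.941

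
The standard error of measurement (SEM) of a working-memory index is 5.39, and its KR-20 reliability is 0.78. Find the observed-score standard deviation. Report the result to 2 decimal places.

11.49

SD = SEM / √(1 − r) = 5.39 / √0.2200 ≈ 5.39 / 0.4690 ≈ 11.4915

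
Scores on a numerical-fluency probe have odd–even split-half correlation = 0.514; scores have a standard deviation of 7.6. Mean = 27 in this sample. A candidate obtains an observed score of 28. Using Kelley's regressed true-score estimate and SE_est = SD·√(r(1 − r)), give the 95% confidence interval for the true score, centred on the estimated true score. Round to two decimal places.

[20.72, 34.63]

Full-length reliability (Spearman-Brown) = 2(0.514)/(1+0.514) ≈ 0.6790
T̂ = 0.6790(28) + 0.3210(27) ≈ 27.6790
SE_est = SD * √(r(1 − r)) = 7.6000 * √0.2180 ≈ 7.6000 * 0.4669 ≈ 3.5482
CI = 27.6790 ± 1.96 * 3.5482 → [20.7246, 34.6334]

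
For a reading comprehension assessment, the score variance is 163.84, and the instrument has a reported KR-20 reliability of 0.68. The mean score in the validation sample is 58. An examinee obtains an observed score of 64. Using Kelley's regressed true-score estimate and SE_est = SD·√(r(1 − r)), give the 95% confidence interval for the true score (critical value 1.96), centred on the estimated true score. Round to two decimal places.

SD = √163.84 = 12.8000
T̂ = r·X + (1 − r)·M = 0.6800*64 + 0.3200*58 = 43.5200 + 18.5600 ≈ 62.0800
SE_est = SD * √(r(1 − r)) = 12.8000 * √0.2176 ≈ 12.8000 * 0.4665 ≈ 5.9709
95% CI: 62.0800 ± 11.7030 ≈ (50.3770, 73.7830)

[50.38, 73.78]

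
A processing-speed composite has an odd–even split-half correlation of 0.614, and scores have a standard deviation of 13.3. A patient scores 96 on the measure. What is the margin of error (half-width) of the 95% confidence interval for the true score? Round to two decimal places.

Spearman-Brown: r = 2(0.614) / (1 + 0.614) = 1.2280 / 1.6140 ≈ 0.7608
SEM = 13.3000·√(1 − 0.7608) ≈ 6.5042
Margin = 1.96 · 6.5042 ≈ 12.7482

12.75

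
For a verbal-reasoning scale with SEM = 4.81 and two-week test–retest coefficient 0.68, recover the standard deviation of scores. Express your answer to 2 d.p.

8.50

SD = 4.81 / √(1 − 0.68) ≈ 8.50296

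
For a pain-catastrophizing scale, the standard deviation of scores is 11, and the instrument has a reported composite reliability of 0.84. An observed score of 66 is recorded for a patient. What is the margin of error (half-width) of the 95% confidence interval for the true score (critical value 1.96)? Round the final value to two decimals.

8.62

The standard error of measurement is 11.0000*√(1 − 0.8400) ≈ 11.0000*0.4000 ≈ 4.4000.
1.96 * SEM ≈ 8.6240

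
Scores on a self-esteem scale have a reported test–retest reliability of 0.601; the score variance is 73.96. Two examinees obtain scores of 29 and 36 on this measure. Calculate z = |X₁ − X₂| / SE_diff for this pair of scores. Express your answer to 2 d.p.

SD = √73.96 ≈ 8.6000
SEM = 8.6000×√(1 − 0.6010) ≈ 5.4323
Standard error of the difference = 5.4323·√2 ≈ 7.6825
z = |29 − 36| / 7.6825 = 7 / 7.6825 ≈ 0.9112

0.91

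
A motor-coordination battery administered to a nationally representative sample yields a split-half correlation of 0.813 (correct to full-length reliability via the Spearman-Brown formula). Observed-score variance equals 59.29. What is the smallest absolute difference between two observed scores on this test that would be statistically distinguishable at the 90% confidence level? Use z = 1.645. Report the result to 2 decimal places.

σ = 59.29^(1/2) = 7.7000
Spearman-Brown: r = 2(0.813) / (1 + 0.813) = 1.6260 / 1.8130 ≈ 0.8969
SEM = 7.7000 × √(1 − 0.8969) = 7.7000 × √0.1031 ≈ 7.7000 × 0.3212 ≈ 2.4729
Standard error of the difference = 2.4729·√2 ≈ 3.4973
Minimum reliable difference = 1.645 × SE_diff ≈ 1.645 × 3.4973 ≈ 5.7530

5.75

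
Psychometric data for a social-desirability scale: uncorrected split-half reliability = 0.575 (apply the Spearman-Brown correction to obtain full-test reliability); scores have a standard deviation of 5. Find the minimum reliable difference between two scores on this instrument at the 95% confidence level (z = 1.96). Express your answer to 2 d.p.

Spearman-Brown: r = 2(0.575) / (1 + 0.575) = 1.150 / 1.575 ≈ 0.730
SEM = 5.000×√(1 − 0.730) ≈ 2.597
SE_diff = √2 × SEM ≈ 3.673
Smallest detectable difference = 1.96×3.673 ≈ 7.199

7.20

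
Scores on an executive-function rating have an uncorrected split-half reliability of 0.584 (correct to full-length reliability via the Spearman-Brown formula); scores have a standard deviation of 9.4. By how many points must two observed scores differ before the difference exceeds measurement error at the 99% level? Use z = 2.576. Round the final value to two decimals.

17.55

r_full = 2·0.584 / (1 + 0.584) ≈ 0.7374
SEM = 9.4000 * √(1 − 0.7374) = 9.4000 * √0.2626 ≈ 9.4000 * 0.5125 ≈ 4.8172
Standard error of the difference = 4.8172·√2 ≈ 6.8126
Smallest detectable difference = 2.576*6.8126 ≈ 17.5492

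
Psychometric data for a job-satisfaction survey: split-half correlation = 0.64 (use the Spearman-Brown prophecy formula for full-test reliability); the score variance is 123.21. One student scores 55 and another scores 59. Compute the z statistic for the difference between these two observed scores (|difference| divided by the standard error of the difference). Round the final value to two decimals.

σ = 123.21^(1/2) = 11.10000
r_full = 2·0.64 / (1 + 0.64) ≃ 0.78049
SEM = 11.10000 * √(1 − 0.78049) = 11.10000 * √0.21951 ≃ 11.10000 * 0.46852 ≃ 5.20059
SE_diff = SEM * √2 ≃ 5.20059 * 1.41421 ≃ 7.35474
z = |55 − 59| / 7.35474 = 4 / 7.35474 ≃ 0.54387

0.54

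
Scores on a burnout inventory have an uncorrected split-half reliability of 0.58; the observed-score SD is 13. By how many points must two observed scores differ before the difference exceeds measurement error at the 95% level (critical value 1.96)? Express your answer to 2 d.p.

r_full = 2·0.58 / (1 + 0.58) ≈ 0.734
SEM = 13.000 * √(1 − 0.734) = 13.000 * √0.266 ≈ 13.000 * 0.516 ≈ 6.703
SE_diff = √2 * SEM ≈ 9.479
Smallest detectable difference = 1.96*9.479 ≈ 18.578

18.58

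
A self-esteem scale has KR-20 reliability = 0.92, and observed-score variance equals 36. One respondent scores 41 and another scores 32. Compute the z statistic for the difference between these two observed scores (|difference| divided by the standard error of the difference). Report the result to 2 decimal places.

σ = 36^(1/2) = 6.0000
SEM = 6.0000 × √(1 − 0.9200) = 6.0000 × √0.0800 ≈ 6.0000 × 0.2828 ≈ 1.6971
SE_diff = √2 × SEM ≈ 2.4000
z = 9 / 2.4000 ≈ 3.7500

3.75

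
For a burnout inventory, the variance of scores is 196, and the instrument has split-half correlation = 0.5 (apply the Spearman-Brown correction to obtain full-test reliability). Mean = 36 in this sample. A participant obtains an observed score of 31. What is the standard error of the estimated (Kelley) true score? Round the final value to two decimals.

σ = 196^(1/2) = 14.000
Full-length reliability (Spearman-Brown) = 2(0.5)/(1+0.5) ≈ 0.667
SE_est = SD · √(r(1 − r)) = 14.000 · √0.222 ≈ 14.000 · 0.471 ≈ 6.600

6.60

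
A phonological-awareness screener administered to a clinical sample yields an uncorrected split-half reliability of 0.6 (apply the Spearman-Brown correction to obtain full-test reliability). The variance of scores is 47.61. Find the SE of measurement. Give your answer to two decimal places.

SD = √47.61 ≈ 6.900
r_full = 2·0.6 / (1 + 0.6) ≈ 0.750
The standard error of measurement is 6.900*√(1 − 0.750) ≈ 6.900*0.500 ≈ 3.450.

3.45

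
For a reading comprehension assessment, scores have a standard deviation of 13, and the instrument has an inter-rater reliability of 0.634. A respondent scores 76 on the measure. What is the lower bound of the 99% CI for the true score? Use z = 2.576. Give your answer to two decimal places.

55.74

The standard error of measurement is 13.0000·√(1 − 0.6340) ≈ 13.0000·0.6050 ≈ 7.8647.
Half-width = 2.576·7.8647 ≈ 20.2595
Lower limit = 76 − 20.2595 ≈ 55.7405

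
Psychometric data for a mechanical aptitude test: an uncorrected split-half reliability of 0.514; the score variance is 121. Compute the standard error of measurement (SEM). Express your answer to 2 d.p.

SD = √121 ≈ 11.000
Spearman-Brown: r = 2(0.514) / (1 + 0.514) = 1.028 / 1.514 ≈ 0.679
SEM = 11.000 · √(1 − 0.679) = 11.000 · √0.321 ≈ 11.000 · 0.567 ≈ 6.232

6.23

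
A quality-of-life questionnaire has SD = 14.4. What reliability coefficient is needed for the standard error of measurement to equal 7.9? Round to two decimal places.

0.70

r = 1 − (SEM / SD)² = 1 − (7.90000 / 14.4)² ≈ 1 − 0.30097 ≈ 0.69903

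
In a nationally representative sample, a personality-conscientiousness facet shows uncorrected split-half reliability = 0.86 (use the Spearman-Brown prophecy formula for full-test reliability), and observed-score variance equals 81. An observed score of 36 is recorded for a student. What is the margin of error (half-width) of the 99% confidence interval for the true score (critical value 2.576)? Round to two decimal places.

SD = √81 = 9.0000
Full-length reliability (Spearman-Brown) = 2(0.86)/(1+0.86) ≈ 0.9247
SEM = 9.0000 * √(1 − 0.9247) = 9.0000 * √0.0753 ≈ 9.0000 * 0.2744 ≈ 2.4692
Half-width = 2.576*2.4692 ≈ 6.3606

6.36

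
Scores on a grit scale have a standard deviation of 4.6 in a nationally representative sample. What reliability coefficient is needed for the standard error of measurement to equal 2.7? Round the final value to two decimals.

Required reliability = 1 − (SEM/SD)² = 1 − 0.3445 ≈ 0.6555

0.66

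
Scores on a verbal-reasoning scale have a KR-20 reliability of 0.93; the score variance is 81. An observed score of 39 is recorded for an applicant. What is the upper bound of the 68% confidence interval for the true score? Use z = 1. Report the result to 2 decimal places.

41.38

SD = √81 = 9.0000
SEM = 9.0000×√(1 − 0.9300) ≈ 2.3812
Margin = 1 × 2.3812 ≈ 2.3812
Upper bound: 39 + 2.3812 = 41.3812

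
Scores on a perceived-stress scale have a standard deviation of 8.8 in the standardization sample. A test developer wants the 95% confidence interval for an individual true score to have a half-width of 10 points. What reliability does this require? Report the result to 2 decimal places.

Required SEM = 10 / 1.96 ≈ 5.1020
r = 1 − (5.1020/8.8)² ≈ 1 − 0.3361 ≈ 0.6639

0.66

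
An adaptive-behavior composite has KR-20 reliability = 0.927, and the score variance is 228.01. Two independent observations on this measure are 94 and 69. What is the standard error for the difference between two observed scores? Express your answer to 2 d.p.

5.77

σ = 228.01^(1/2) = 15.10000
The standard error of measurement is 15.10000×√(1 − 0.92700) ≃ 15.10000×0.27019 ≃ 4.07980.
SE_diff = SEM × √2 ≃ 4.07980 × 1.41421 ≃ 5.76970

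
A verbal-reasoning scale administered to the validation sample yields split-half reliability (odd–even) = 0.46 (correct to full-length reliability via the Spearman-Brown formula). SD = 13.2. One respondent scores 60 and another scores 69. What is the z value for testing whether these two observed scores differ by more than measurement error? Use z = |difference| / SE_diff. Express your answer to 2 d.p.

0.79

Spearman-Brown: r = 2(0.46) / (1 + 0.46) = 0.9200 / 1.4600 ≈ 0.6301
SEM = 13.2000 · √(1 − 0.6301) = 13.2000 · √0.3699 ≈ 13.2000 · 0.6082 ≈ 8.0278
Standard error of the difference = 8.0278·√2 ≈ 11.3530
z = |60 − 69| / 11.3530 = 9 / 11.3530 ≈ 0.7927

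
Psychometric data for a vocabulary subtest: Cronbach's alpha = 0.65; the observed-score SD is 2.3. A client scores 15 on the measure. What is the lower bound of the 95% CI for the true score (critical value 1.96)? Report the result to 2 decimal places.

12.33

SEM = 2.3000*√(1 − 0.6500) ≈ 1.3607
Half-width = 1.96*1.3607 ≈ 2.6670
Lower limit = 15 − 2.6670 ≈ 12.3330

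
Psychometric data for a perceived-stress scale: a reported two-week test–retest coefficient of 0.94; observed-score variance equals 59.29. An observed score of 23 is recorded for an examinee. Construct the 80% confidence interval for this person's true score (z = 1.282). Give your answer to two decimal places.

σ = 59.29^(1/2) = 7.7000
SEM = 7.7000 * √(1 − 0.9400) = 7.7000 * √0.0600 ≈ 7.7000 * 0.2449 ≈ 1.8861
Margin = 1.282 * 1.8861 ≈ 2.4180
Interval: (20.5820, 25.4180)

[20.58, 25.42]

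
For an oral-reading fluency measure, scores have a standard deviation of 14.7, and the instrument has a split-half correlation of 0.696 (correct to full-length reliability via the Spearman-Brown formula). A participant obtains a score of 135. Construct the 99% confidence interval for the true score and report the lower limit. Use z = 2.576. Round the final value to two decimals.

Spearman-Brown: r = 2(0.696) / (1 + 0.696) = 1.392 / 1.696 ≈ 0.821
SEM = 14.700 · √(1 − 0.821) = 14.700 · √0.179 ≈ 14.700 · 0.423 ≈ 6.224
Margin = 2.576 · 6.224 ≈ 16.032
Lower bound: 135 − 16.032 = 118.968

118.97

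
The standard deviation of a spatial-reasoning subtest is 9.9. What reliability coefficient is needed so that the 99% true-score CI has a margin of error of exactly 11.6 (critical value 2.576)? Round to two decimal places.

0.79

SEM needed = half-width / z = 11.6/2.576 ≈ 4.503
r = 1 − (SEM / SD)² = 1 − (4.503 / 9.9)² ≈ 1 − 0.207 ≈ 0.793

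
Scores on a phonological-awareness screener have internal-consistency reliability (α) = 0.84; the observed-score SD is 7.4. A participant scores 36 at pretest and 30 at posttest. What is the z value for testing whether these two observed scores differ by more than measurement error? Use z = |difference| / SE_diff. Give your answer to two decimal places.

SEM = 7.400 × √(1 − 0.840) = 7.400 × √0.160 ≈ 7.400 × 0.400 ≈ 2.960
Standard error of the difference = 2.960·√2 ≈ 4.186
z = 6 / 4.186 ≈ 1.433

1.43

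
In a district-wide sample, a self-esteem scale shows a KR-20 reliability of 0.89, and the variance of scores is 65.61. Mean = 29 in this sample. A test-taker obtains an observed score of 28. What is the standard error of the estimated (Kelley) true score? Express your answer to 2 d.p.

σ = 65.61^(1/2) = 8.100
SE_est = SD × √(r(1 − r)) = 8.100 × √0.098 ≈ 8.100 × 0.313 ≈ 2.534

2.53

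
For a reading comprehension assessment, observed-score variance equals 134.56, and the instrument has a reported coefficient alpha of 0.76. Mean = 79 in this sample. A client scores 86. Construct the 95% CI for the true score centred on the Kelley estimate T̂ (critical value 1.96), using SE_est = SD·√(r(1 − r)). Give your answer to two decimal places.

[74.61, 94.03]

SD = √134.56 ≈ 11.60000
T̂ = r·X + (1 − r)·M = 0.76000·86 + 0.24000·79 = 65.36000 + 18.96000 ≈ 84.32000
SE_est = SD · √(r(1 − r)) = 11.60000 · √0.18240 ≈ 11.60000 · 0.42708 ≈ 4.95416
95% CI: 84.32000 ± 9.71016 ≈ (74.60984, 94.03016)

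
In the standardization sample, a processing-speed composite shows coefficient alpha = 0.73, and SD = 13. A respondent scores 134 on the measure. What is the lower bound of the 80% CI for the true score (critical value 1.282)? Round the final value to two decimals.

125.34

SEM = 13.0000 × √(1 − 0.7300) = 13.0000 × √0.2700 ≈ 13.0000 × 0.5196 ≈ 6.7550
Half-width = 1.282×6.7550 ≈ 8.6599
Lower bound: 134 − 8.6599 = 125.3401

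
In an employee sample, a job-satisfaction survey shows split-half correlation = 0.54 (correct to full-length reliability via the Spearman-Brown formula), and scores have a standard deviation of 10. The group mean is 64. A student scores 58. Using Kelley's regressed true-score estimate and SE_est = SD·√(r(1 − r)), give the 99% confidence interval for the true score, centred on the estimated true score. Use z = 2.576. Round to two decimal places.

Full-length reliability (Spearman-Brown) = 2(0.54)/(1+0.54) ≈ 0.7013
Estimated true score = 0.7013·58 + (1 − 0.7013)·64 ≈ 59.7922
SE_est = SD · √(r(1 − r)) = 10.0000 · √0.2095 ≈ 10.0000 · 0.4577 ≈ 4.5769
99% CI: 59.7922 ± 11.7901 ≈ (48.0022, 71.5823)

[48.00, 71.58]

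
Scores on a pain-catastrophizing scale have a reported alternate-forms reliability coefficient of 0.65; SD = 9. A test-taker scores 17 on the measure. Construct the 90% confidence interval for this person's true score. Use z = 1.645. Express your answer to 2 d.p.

[8.24, 25.76]

SEM = 9.0000 × √(1 − 0.6500) = 9.0000 × √0.3500 ≈ 9.0000 × 0.5916 ≈ 5.3245
Margin = 1.645 × 5.3245 ≈ 8.7588
Interval: (8.2412, 25.7588)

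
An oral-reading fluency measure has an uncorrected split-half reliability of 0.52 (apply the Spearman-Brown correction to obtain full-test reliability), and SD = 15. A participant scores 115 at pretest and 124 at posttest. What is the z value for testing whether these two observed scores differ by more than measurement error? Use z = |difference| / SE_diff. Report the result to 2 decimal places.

Full-length reliability (Spearman-Brown) = 2(0.52)/(1+0.52) ≈ 0.68421
SEM = 15.00000 · √(1 − 0.68421) = 15.00000 · √0.31579 ≈ 15.00000 · 0.56195 ≈ 8.42927
Standard error of the difference = 8.42927·√2 ≈ 11.92079
z = 9 / 11.92079 ≈ 0.75498

0.75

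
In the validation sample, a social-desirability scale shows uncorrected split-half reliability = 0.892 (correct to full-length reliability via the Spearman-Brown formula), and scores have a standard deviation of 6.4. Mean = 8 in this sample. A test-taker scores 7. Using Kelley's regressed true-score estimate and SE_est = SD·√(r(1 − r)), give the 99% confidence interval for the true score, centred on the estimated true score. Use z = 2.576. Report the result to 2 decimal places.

r_full = 2·0.892 / (1 + 0.892) ≃ 0.943
Estimated true score = 0.943×7 + (1 − 0.943)×8 ≃ 7.057
SE_est = SD × √(r(1 − r)) = 6.400 × √0.054 ≃ 6.400 × 0.232 ≃ 1.485
99% CI: 7.057 ± 3.825 ≃ (3.232, 10.882)

[3.23, 10.88]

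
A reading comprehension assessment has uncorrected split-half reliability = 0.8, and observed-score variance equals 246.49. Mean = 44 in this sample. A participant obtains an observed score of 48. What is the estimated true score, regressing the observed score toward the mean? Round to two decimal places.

47.56

Full-length reliability (Spearman-Brown) = 2(0.8)/(1+0.8) ≈ 0.8889
T̂ = r·X + (1 − r)·M = 0.8889·48 + 0.1111·44 ≈ 42.6667 + 4.8889 ≈ 47.5556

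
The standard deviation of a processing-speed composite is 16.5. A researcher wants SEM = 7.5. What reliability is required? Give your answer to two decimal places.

0.79

r = 1 − (7.5000/16.5)² ≈ 1 − 0.2066 ≈ 0.7934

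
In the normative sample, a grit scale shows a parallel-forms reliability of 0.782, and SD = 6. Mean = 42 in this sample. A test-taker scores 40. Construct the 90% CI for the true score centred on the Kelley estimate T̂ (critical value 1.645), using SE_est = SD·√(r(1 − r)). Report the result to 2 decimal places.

[36.36, 44.51]

T̂ = r·X + (1 − r)·M = 0.7820*40 + 0.2180*42 = 31.2800 + 9.1560 ≈ 40.4360
SE_est = SD * √(r(1 − r)) = 6.0000 * √0.1705 ≈ 6.0000 * 0.4129 ≈ 2.4773
CI = 40.4360 ± 1.645 * 2.4773 → [36.3608, 44.5112]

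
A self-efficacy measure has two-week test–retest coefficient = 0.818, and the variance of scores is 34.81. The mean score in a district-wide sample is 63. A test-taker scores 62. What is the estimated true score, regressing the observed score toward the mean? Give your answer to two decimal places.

62.18

Estimated true score = 0.8180·62 + (1 − 0.8180)·63 ≃ 62.1820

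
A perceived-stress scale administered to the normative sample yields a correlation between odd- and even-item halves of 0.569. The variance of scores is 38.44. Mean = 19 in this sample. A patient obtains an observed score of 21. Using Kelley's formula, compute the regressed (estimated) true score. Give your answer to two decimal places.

20.45

Spearman-Brown: r = 2(0.569) / (1 + 0.569) = 1.13800 / 1.56900 ≈ 0.72530
T̂ = r·X + (1 − r)·M = 0.72530×21 + 0.27470×19 ≈ 15.23136 + 5.21925 ≈ 20.45061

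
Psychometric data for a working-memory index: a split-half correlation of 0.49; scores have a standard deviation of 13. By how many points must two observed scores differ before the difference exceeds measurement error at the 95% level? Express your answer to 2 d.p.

21.08

r_full = 2·0.49 / (1 + 0.49) ≈ 0.658
The standard error of measurement is 13.000×√(1 − 0.658) ≈ 13.000×0.585 ≈ 7.606.
SE_diff = √2 × SEM ≈ 10.756
Smallest detectable difference = 1.96×10.756 ≈ 21.082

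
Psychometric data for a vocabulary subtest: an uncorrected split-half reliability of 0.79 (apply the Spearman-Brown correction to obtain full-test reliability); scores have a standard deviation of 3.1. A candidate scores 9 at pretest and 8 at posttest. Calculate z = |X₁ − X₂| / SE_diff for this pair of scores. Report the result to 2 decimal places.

0.67

Spearman-Brown: r = 2(0.79) / (1 + 0.79) = 1.580 / 1.790 ≈ 0.883
SEM = 3.100 × √(1 − 0.883) = 3.100 × √0.117 ≈ 3.100 × 0.343 ≈ 1.062
Standard error of the difference = 1.062·√2 ≈ 1.502
z = 1 / 1.502 ≈ 0.666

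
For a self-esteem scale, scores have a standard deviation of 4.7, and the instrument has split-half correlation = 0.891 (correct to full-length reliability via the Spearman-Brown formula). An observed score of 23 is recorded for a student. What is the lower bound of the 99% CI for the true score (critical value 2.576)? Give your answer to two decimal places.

20.09

Spearman-Brown: r = 2(0.891) / (1 + 0.891) = 1.7820 / 1.8910 ≃ 0.9424
The standard error of measurement is 4.7000*√(1 − 0.9424) ≃ 4.7000*0.2401 ≃ 1.1284.
Margin = 2.576 * 1.1284 ≃ 2.9068
Lower bound: 23 − 2.9068 = 20.0932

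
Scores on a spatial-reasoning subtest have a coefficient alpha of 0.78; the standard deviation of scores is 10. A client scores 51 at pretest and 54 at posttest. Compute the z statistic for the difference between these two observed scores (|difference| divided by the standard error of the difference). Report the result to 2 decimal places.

The standard error of measurement is 10.0000*√(1 − 0.7800) ≈ 10.0000*0.4690 ≈ 4.6904.
SE_diff = √2 * SEM ≈ 6.6332
z = 3 / 6.6332 ≈ 0.4523

0.45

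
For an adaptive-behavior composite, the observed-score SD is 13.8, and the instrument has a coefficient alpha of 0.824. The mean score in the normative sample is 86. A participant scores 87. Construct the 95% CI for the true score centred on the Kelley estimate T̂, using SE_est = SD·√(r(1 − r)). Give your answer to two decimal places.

[76.52, 97.12]

Estimated true score = 0.824·87 + (1 − 0.824)·86 ≃ 86.824
SE_est = SD · √(r(1 − r)) = 13.800 · √0.145 ≃ 13.800 · 0.381 ≃ 5.255
CI = 86.824 ± 1.96 · 5.255 → [76.524, 97.124]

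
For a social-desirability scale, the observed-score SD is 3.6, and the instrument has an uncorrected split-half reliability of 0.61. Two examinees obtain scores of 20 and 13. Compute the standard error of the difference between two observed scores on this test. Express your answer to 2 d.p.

Spearman-Brown: r = 2(0.61) / (1 + 0.61) = 1.220 / 1.610 ≈ 0.758
SEM = 3.600×√(1 − 0.758) ≈ 1.772
SE_diff = √2 × SEM ≈ 2.506

2.51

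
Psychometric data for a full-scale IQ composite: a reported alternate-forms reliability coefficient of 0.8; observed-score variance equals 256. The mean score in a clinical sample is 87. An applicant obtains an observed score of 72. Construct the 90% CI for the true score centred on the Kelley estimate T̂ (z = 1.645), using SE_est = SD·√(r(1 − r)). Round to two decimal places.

σ = 256^(1/2) = 16.000
T̂ = 0.800(72) + 0.200(87) ≈ 75.000
SE_est = 16.000*√(0.800*0.200) ≈ 6.400
90% CI: 75.000 ± 10.528 ≈ (64.472, 85.528)

[64.47, 85.53]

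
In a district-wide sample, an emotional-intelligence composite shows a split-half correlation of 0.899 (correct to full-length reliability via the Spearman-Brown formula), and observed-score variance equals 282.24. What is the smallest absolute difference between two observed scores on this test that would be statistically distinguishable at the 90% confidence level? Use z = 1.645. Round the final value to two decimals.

SD = √282.24 ≈ 16.800
Full-length reliability (Spearman-Brown) = 2(0.899)/(1+0.899) ≈ 0.947
The standard error of measurement is 16.800*√(1 − 0.947) ≈ 16.800*0.231 ≈ 3.874.
Standard error of the difference = 3.874·√2 ≈ 5.479
Smallest detectable difference = 1.645*5.479 ≈ 9.013

9.01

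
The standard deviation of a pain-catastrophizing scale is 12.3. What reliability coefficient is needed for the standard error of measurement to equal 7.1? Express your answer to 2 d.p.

0.67

r = 1 − (SEM / SD)² = 1 − (7.10000 / 12.3)² ≈ 1 − 0.33320 ≈ 0.66680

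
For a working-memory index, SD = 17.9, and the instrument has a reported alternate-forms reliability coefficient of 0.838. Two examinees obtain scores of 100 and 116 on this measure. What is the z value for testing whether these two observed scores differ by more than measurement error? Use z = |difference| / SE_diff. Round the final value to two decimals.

SEM = 17.900 × √(1 − 0.838) = 17.900 × √0.162 ≃ 17.900 × 0.402 ≃ 7.205
Standard error of the difference = 7.205·√2 ≃ 10.189
z = 16 / 10.189 ≃ 1.570

1.57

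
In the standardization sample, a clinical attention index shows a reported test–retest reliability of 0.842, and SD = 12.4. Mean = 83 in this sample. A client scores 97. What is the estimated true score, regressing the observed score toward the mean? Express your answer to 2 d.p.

94.79

T̂ = 0.8420(97) + 0.1580(83) ≈ 94.7880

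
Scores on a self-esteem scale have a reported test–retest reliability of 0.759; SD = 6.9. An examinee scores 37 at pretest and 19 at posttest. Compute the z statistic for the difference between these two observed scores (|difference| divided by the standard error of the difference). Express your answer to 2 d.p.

SEM = 6.900*√(1 − 0.759) ≈ 3.387
SE_diff = SEM * √2 ≈ 3.387 * 1.414 ≈ 4.790
z = 18 / 4.790 ≈ 3.758

3.76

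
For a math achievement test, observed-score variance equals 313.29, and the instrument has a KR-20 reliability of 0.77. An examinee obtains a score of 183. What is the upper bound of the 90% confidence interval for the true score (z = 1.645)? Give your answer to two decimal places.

196.96

SD = √313.29 = 17.7000
SEM = 17.7000·√(1 − 0.7700) ≈ 8.4886
1.645 · SEM ≈ 13.9638
Upper bound: 183 + 13.9638 = 196.9638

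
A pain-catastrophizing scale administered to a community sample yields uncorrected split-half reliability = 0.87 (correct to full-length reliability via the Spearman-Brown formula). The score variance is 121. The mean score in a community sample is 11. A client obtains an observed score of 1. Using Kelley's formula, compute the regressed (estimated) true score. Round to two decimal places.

1.70

Spearman-Brown: r = 2(0.87) / (1 + 0.87) = 1.740 / 1.870 ≈ 0.930
T̂ = 0.930(1) + 0.070(11) ≈ 1.695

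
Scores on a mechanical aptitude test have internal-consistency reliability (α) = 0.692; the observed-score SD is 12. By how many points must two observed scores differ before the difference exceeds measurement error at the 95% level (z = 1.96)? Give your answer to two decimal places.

SEM = 12.00000×√(1 − 0.69200) ≈ 6.65973
SE_diff = SEM × √2 ≈ 6.65973 × 1.41421 ≈ 9.41828
Minimum reliable difference = 1.96 × SE_diff ≈ 1.96 × 9.41828 ≈ 18.45983

18.46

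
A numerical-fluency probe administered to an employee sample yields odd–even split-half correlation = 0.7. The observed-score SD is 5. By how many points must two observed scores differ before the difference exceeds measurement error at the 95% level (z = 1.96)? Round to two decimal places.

Full-length reliability (Spearman-Brown) = 2(0.7)/(1+0.7) ≈ 0.824
SEM = 5.000 * √(1 − 0.824) = 5.000 * √0.176 ≈ 5.000 * 0.420 ≈ 2.100
SE_diff = √2 * SEM ≈ 2.970
Minimum reliable difference = 1.96 * SE_diff ≈ 1.96 * 2.970 ≈ 5.822

5.82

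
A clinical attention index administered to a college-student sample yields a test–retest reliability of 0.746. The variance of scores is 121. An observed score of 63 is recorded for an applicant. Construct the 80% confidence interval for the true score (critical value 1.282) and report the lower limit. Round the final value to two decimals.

55.89

SD = √121 = 11.000
SEM = 11.000*√(1 − 0.746) ≃ 5.544
Half-width = 1.282*5.544 ≃ 7.107
Lower limit = 63 − 7.107 ≃ 55.893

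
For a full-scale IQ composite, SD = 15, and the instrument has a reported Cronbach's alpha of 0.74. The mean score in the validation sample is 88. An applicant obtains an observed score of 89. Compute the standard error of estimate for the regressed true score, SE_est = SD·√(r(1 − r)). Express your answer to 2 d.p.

6.58

SE_est = SD × √(r(1 − r)) = 15.000 × √0.192 ≈ 15.000 × 0.439 ≈ 6.580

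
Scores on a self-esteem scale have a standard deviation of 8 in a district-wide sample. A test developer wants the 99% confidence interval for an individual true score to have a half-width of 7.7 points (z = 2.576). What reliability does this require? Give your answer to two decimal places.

Required SEM = 7.7 / 2.576 ≈ 2.9891
r = 1 − (SEM / SD)² = 1 − (2.9891 / 8)² ≈ 1 − 0.1396 ≈ 0.8604

0.86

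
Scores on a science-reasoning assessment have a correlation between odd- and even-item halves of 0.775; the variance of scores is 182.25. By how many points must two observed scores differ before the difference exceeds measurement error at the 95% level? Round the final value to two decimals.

σ = 182.25^(1/2) = 13.500
Spearman-Brown: r = 2(0.775) / (1 + 0.775) = 1.550 / 1.775 ≈ 0.873
SEM = 13.500 × √(1 − 0.873) = 13.500 × √0.127 ≈ 13.500 × 0.356 ≈ 4.806
SE_diff = √2 × SEM ≈ 6.797
Minimum reliable difference = 1.96 × SE_diff ≈ 1.96 × 6.797 ≈ 13.323

13.32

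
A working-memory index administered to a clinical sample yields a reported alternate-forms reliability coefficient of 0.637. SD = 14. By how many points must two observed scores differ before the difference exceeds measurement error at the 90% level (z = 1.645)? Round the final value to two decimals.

19.62

SEM = 14.000×√(1 − 0.637) ≈ 8.435
SE_diff = SEM × √2 ≈ 8.435 × 1.414 ≈ 11.929
Smallest detectable difference = 1.645×11.929 ≈ 19.623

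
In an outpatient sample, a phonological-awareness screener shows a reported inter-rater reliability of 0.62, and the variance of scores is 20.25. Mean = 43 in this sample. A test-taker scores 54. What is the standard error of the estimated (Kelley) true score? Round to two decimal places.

SD = √20.25 ≈ 4.500
SE_est = SD · √(r(1 − r)) = 4.500 · √0.236 ≈ 4.500 · 0.485 ≈ 2.184

2.18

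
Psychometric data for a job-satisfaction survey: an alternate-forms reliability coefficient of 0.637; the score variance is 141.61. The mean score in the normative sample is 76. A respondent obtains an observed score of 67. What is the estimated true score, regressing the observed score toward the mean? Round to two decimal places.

T̂ = 0.6370(67) + 0.3630(76) ≈ 70.2670

70.27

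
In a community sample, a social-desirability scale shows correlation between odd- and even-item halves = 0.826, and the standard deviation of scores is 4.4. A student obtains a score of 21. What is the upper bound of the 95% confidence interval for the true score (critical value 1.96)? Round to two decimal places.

Full-length reliability (Spearman-Brown) = 2(0.826)/(1+0.826) ≈ 0.9047
The standard error of measurement is 4.4000·√(1 − 0.9047) ≈ 4.4000·0.3087 ≈ 1.3582.
1.96 · SEM ≈ 2.6622
Upper limit = 21 + 2.6622 ≈ 23.6622

23.66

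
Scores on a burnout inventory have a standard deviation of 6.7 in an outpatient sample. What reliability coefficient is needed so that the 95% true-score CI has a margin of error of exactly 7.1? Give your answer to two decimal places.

0.71

Required SEM = 7.1 / 1.96 ≈ 3.6224
r = 1 − (SEM / SD)² = 1 − (3.6224 / 6.7)² ≈ 1 − 0.2923 ≈ 0.7077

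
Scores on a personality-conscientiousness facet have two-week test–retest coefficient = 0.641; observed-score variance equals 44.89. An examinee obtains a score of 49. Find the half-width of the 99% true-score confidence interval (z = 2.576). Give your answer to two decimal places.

σ = 44.89^(1/2) = 6.7000
SEM = 6.7000 * √(1 − 0.6410) = 6.7000 * √0.3590 ≈ 6.7000 * 0.5992 ≈ 4.0144
2.576 * SEM ≈ 10.3411

10.34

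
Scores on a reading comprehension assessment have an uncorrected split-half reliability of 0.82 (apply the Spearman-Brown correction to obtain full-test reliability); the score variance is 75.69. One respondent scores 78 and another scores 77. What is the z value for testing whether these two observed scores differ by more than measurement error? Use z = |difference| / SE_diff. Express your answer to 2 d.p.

0.26

SD = √75.69 = 8.700
Full-length reliability (Spearman-Brown) = 2(0.82)/(1+0.82) ≃ 0.901
SEM = 8.700·√(1 − 0.901) ≃ 2.736
Standard error of the difference = 2.736·√2 ≃ 3.869
z = 1 / 3.869 ≃ 0.258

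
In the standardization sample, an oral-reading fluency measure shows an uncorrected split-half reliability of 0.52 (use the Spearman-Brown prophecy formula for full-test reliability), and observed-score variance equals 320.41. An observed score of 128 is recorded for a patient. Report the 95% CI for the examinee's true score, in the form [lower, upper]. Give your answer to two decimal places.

[108.28, 147.72]

SD = √320.41 = 17.900
r_full = 2·0.52 / (1 + 0.52) ≈ 0.684
The standard error of measurement is 17.900·√(1 − 0.684) ≈ 17.900·0.562 ≈ 10.059.
Half-width = 1.96·10.059 ≈ 19.716
Interval: (108.284, 147.716)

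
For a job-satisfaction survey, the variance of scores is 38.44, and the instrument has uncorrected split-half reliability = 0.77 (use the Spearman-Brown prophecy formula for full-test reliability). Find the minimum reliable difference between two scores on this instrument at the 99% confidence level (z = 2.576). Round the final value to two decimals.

8.14

σ = 38.44^(1/2) = 6.200
Spearman-Brown: r = 2(0.77) / (1 + 0.77) = 1.540 / 1.770 ≈ 0.870
The standard error of measurement is 6.200*√(1 − 0.870) ≈ 6.200*0.360 ≈ 2.235.
SE_diff = SEM * √2 ≈ 2.235 * 1.414 ≈ 3.161
Smallest detectable difference = 2.576*3.161 ≈ 8.142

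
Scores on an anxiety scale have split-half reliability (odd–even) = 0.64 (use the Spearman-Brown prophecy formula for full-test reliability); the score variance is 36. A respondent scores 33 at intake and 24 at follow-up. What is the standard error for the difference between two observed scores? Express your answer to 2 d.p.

3.98

SD = √36 = 6.000
Spearman-Brown: r = 2(0.64) / (1 + 0.64) = 1.280 / 1.640 ≈ 0.780
The standard error of measurement is 6.000*√(1 − 0.780) ≈ 6.000*0.469 ≈ 2.811.
SE_diff = √2 * SEM ≈ 3.976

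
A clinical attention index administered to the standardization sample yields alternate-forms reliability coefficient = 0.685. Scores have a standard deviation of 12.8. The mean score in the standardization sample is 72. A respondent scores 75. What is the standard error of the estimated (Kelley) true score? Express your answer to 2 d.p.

SE_est = SD * √(r(1 − r)) = 12.800 * √0.216 ≈ 12.800 * 0.465 ≈ 5.946

5.95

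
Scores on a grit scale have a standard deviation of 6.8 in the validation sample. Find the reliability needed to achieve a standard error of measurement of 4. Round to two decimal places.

Required reliability = 1 − (SEM/SD)² = 1 − 0.3460 ≈ 0.6540

0.65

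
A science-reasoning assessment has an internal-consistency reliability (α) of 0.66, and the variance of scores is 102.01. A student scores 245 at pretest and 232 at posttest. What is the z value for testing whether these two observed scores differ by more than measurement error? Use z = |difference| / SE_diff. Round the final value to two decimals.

1.56

SD = √102.01 = 10.100
SEM = 10.100 · √(1 − 0.660) = 10.100 · √0.340 ≈ 10.100 · 0.583 ≈ 5.889
Standard error of the difference = 5.889·√2 ≈ 8.329
z = 13 / 8.329 ≈ 1.561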